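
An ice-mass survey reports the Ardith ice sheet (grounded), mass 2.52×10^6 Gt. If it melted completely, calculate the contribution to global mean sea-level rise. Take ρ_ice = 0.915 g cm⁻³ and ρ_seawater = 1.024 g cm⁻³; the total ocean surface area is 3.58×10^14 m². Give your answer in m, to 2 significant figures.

≈ 6.9 m

Ardith: 2.52×10^6 Gt = 2.520×10^18 kg; dividing by ρ_w = 1.024 g cm⁻³ = 1024 kg m⁻³ gives 2.461×10^15 m³ of water.
Spread over 3.58×10^14 m² of ocean, Δh = 2.461×10^15 / 3.58×10^14 = 6.87 m.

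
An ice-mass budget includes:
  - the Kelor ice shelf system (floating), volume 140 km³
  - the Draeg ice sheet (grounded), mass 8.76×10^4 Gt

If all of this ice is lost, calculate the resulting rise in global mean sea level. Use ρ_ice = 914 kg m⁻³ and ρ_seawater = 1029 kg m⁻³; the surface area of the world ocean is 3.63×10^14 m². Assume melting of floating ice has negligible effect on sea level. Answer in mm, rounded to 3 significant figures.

The Kelor ice shelf system is floating and already displaces its own weight of water, so its melt adds essentially nothing to sea level.
Draeg: 8.76×10^4 Gt = 8.760×10^16 kg; dividing by ρ_w = 1029 kg m⁻³ gives 8.513×10^13 m³ of water.
Total added water ≈ 8.513×10^13 m³ over 3.63×10^14 m² → Δh = 0.235 m = 235 mm.

≈ 235 mm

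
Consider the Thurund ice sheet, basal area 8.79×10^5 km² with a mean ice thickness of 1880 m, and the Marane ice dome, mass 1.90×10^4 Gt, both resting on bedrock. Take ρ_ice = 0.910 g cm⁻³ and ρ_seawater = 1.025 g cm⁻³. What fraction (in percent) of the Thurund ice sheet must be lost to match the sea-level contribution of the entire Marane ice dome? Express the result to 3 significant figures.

Equal sea-level rise means equal mass of meltwater, i.e. equal mass of ice lost.
Ice mass of Marane: 1.900×10^16 kg; ice mass of Thurund: 1.504×10^18 kg.
Fraction required = 1.900×10^16 / 1.504×10^18 = 0.0126 → 1.26 %.

≈ 1.26 %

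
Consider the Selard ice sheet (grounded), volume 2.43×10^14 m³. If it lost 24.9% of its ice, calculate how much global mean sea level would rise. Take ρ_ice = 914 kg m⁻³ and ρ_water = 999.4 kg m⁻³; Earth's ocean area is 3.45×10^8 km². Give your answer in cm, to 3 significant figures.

Selard: 0.249 × 2.43×10^14 m³ × (914/999.4) = 5.534×10^13 m³ of water.
Spread over 3.45×10^14 m² of ocean, Δh = 5.534×10^13 / 3.45×10^14 = 0.160 m = 16.0 cm.

≈ 16.0 cm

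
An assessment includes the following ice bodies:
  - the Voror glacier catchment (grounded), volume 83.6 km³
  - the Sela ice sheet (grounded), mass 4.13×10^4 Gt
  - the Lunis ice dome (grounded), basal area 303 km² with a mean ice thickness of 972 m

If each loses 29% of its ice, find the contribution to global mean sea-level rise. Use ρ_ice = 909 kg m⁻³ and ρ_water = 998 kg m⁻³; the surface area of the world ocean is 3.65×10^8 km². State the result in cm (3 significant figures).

Voror: 0.29 × 83.6 km³ × (909/998) = 22.08 km³ of water.
Sela: 0.29 × 4.13×10^4 Gt = 1.198×10^16 kg; dividing by ρ_w = 998 kg m⁻³ gives 1.200×10^13 m³ of water.
Lunis: ice volume = 303 km² × 972 m = 294.5 km³; 0.29 × 294.5 × (909/998) = 77.79 km³ of water.
Total added water ≈ 1.210×10^13 m³ over 3.65×10^14 m² → Δh = 0.0332 m = 3.32 cm.

≈ 3.32 cm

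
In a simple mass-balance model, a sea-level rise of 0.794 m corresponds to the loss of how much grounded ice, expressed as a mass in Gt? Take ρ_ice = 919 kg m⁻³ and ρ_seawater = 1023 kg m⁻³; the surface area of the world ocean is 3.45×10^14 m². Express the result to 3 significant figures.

≈ 2.80×10^5 Gt

Required water volume = Δh × A = 0.794 m × 3.45×10^14 m² = 2.739×10^14 m³.
ρ_w = 1023 kg m⁻³, so the mass of water = 2.739×10^14 m³ × 1023 kg m⁻³ = 2.802×10^17 kg = 2.80×10^5 Gt (and the same mass of ice, by conservation).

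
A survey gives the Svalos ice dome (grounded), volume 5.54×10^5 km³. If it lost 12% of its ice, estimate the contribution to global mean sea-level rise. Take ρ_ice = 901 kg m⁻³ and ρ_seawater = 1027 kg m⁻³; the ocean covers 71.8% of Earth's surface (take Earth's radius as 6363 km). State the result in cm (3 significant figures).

Svalos: 0.12 × 5.54×10^5 km³ × (901/1027) = 5.832×10^4 km³ of water.
Spread over 3.65×10^14 m² of ocean, Δh = 5.832×10^13 / 3.65×10^14 = 0.160 m = 16.0 cm.

≈ 16.0 cm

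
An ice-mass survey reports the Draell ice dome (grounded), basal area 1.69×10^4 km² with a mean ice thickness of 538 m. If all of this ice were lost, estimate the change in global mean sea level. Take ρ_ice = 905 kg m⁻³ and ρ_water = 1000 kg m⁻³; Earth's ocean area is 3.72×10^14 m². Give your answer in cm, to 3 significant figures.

≈ 2.21 cm

Draell: ice volume = 1.69×10^4 km² × 538 m = 9092 km³; 9092 × (905/1000) = 8228 km³ of water.
Spread over 3.72×10^14 m² of ocean, Δh = 8.228×10^12 / 3.72×10^14 = 0.0221 m = 2.21 cm.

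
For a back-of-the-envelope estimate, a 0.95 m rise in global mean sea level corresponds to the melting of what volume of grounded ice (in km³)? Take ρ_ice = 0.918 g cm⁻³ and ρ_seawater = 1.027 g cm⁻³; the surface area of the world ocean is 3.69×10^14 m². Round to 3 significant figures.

Required water volume = Δh × A = 0.95 m × 3.69×10^14 m² = 3.506×10^14 m³ = 3.506×10^5 km³.
Ice volume = water volume × ρ_w/ρ_ice = 3.506×10^5 × 1027/918 = 3.92×10^5 km³.

≈ 3.92×10^5 km³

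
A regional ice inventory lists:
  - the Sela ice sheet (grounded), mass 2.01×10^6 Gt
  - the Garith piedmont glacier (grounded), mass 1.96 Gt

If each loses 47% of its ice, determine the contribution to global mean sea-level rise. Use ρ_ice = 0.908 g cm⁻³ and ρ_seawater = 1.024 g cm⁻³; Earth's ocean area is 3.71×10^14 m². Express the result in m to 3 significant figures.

Sela: 0.47 × 2.01×10^6 Gt = 9.447×10^17 kg; dividing by ρ_w = 1.024 g cm⁻³ = 1024 kg m⁻³ gives 9.226×10^14 m³ of water.
Garith: 0.47 × 1.96 Gt = 9.212×10^11 kg; dividing by ρ_w = 1024 kg m⁻³ gives 8.996×10^8 m³ of water.
Total added water ≈ 9.226×10^14 m³ over 3.71×10^14 m² → Δh = 2.49 m.

≈ 2.49 m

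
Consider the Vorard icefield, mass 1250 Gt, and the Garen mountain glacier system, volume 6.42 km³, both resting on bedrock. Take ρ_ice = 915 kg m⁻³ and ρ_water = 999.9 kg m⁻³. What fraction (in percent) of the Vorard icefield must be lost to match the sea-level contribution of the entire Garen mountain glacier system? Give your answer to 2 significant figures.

Equal sea-level rise means equal mass of meltwater, i.e. equal mass of ice lost.
Ice mass of Garen: 5.874×10^12 kg; ice mass of Vorard: 1.250×10^15 kg.
Fraction required = 5.874×10^12 / 1.250×10^15 = 4.70×10^-3 → 0.47 %.

≈ 0.47 %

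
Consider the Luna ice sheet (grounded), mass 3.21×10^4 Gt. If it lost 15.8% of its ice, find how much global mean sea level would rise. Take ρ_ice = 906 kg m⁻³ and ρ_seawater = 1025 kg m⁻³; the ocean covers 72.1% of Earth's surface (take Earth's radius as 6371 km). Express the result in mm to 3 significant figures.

≈ 13.5 mm

Luna: 0.158 × 3.21×10^4 Gt = 5.072×10^15 kg; dividing by ρ_w = 1025 kg m⁻³ gives 4.948×10^12 m³ of water.
Spread over 3.68×10^14 m² of ocean, Δh = 4.948×10^12 / 3.68×10^14 = 0.0135 m = 13.5 mm.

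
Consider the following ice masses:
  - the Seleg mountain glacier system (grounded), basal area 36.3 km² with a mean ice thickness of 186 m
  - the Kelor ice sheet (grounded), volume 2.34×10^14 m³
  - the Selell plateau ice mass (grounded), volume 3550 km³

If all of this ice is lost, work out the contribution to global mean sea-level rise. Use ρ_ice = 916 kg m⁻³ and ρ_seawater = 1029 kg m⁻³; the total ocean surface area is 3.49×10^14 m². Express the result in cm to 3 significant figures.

≈ 60.6 cm

Seleg: ice volume = 36.3 km² × 186 m = 6.752 km³; 6.752 × (916/1029) = 6.010 km³ of water.
Kelor: 2.34×10^14 m³ × (916/1029) = 2.083×10^14 m³ of water.
Selell: 3550 km³ × (916/1029) = 3160 km³ of water.
Total added water ≈ 2.115×10^14 m³ over 3.49×10^14 m² → Δh = 0.606 m = 60.6 cm.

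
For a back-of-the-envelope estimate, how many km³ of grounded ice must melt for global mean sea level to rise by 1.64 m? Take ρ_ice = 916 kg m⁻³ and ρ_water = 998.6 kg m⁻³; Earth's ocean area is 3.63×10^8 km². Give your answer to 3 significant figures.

Required water volume = Δh × A = 1.64 m × 3.63×10^14 m² = 5.953×10^14 m³ = 5.953×10^5 km³.
Ice volume = water volume × ρ_w/ρ_ice = 5.953×10^5 × 998.6/916 = 6.49×10^5 km³.

≈ 6.49×10^5 km³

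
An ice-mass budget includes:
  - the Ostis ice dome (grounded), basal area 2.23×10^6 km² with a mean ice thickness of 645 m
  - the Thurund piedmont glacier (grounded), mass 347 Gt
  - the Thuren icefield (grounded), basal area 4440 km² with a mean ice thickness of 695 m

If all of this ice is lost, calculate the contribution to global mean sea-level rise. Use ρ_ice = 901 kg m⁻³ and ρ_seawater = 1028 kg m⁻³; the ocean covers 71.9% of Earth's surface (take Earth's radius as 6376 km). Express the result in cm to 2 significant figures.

≈ 340 cm

Ostis: ice volume = 2.23×10^6 km² × 645 m = 1.438×10^6 km³; 1.438×10^6 × (901/1028) = 1.261×10^6 km³ of water.
Thurund: 347 Gt = 3.470×10^14 kg; dividing by ρ_w = 1028 kg m⁻³ gives 3.375×10^11 m³ of water.
Thuren: ice volume = 4440 km² × 695 m = 3086 km³; 3086 × (901/1028) = 2705 km³ of water.
Total added water ≈ 1.264×10^15 m³ over 3.67×10^14 m² → Δh = 3.44 m = 340 cm.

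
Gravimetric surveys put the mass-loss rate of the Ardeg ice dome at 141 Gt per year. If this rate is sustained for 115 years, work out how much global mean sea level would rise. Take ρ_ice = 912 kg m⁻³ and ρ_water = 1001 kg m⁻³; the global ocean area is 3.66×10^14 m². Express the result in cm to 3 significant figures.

Total mass lost = 141 Gt/yr × 115 yr = 1.622×10^4 Gt = 1.622×10^16 kg.
ρ_w = 1001 kg m⁻³, so water volume = 1.622×10^16 / 1001 = 1.620×10^13 m³.
Δh = 1.620×10^13 / 3.66×10^14 = 0.0443 m = 4.43 cm.

≈ 4.43 cm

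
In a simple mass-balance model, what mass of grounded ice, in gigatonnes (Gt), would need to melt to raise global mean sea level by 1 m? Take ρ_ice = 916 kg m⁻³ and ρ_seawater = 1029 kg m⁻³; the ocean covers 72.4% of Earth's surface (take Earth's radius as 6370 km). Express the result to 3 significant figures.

Required water volume = Δh × A = 1 m × 3.69×10^14 m² = 3.692×10^14 m³.
ρ_w = 1029 kg m⁻³, so the mass of water = 3.692×10^14 m³ × 1029 kg m⁻³ = 3.799×10^17 kg = 3.80×10^5 Gt (and the same mass of ice, by conservation).

≈ 3.80×10^5 Gt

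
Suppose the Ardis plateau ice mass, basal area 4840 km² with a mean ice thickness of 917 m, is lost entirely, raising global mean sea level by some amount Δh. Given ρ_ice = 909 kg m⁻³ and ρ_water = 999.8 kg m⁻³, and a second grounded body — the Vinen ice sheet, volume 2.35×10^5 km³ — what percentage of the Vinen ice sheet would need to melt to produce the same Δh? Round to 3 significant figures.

≈ 1.89 %

Equal sea-level rise means equal mass of meltwater, i.e. equal mass of ice lost.
Ice mass of Ardis: 4.034×10^15 kg; ice mass of Vinen: 2.136×10^17 kg.
Fraction required = 4.034×10^15 / 2.136×10^17 = 0.0189 → 1.89 %.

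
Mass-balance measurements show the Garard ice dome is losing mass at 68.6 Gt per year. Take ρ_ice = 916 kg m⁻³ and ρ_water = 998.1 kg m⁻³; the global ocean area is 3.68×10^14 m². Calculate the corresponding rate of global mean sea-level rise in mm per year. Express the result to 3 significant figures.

ρ_w = 998.1 kg m⁻³. Annual water volume added = 68.6 Gt / ρ_w = 6.860×10^13 kg / 998.1 kg m⁻³ = 6.873×10^10 m³.
Δh per year = 6.873×10^10 / 3.68×10^14 = 1.87×10^-4 m = 0.187 mm.

≈ 0.187 mm/yr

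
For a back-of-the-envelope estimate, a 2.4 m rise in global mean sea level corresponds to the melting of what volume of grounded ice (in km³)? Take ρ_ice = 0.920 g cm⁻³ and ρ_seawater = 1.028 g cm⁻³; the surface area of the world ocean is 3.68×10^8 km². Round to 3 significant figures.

Required water volume = Δh × A = 2.4 m × 3.68×10^14 m² = 8.832×10^14 m³ = 8.832×10^5 km³.
Ice volume = water volume × ρ_w/ρ_ice = 8.832×10^5 × 1028/920 = 9.87×10^5 km³.

≈ 9.87×10^5 km³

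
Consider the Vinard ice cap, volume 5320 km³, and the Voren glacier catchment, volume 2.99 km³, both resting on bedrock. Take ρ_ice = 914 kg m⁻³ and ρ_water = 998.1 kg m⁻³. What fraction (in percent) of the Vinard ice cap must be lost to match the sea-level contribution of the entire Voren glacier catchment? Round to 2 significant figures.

Equal sea-level rise means equal mass of meltwater, i.e. equal mass of ice lost.
Ice mass of Voren: 2.733×10^12 kg; ice mass of Vinard: 4.862×10^15 kg.
Fraction required = 2.733×10^12 / 4.862×10^15 = 5.62×10^-4 → 0.056 %.

≈ 0.056 %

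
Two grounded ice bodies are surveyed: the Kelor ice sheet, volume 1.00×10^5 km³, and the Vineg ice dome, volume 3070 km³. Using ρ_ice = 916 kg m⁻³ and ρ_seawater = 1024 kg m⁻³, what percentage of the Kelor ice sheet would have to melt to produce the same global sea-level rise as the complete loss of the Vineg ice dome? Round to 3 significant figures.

≈ 3.07 %

Equal sea-level rise means equal mass of meltwater, i.e. equal mass of ice lost.
Ice mass of Vineg: 2.812×10^15 kg; ice mass of Kelor: 9.160×10^16 kg.
Fraction required = 2.812×10^15 / 9.160×10^16 = 0.0307 → 3.07 %.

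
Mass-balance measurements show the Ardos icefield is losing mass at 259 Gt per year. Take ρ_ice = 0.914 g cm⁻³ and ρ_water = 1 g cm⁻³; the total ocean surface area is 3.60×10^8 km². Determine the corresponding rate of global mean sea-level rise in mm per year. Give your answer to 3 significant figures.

≈ 0.719 mm/yr

ρ_w = 1 g cm⁻³ = 1000 kg m⁻³. Annual water volume added = 259 Gt / ρ_w = 2.590×10^14 kg / 1000 kg m⁻³ = 2.590×10^11 m³.
Δh per year = 2.590×10^11 / 3.60×10^14 = 7.19×10^-4 m = 0.719 mm.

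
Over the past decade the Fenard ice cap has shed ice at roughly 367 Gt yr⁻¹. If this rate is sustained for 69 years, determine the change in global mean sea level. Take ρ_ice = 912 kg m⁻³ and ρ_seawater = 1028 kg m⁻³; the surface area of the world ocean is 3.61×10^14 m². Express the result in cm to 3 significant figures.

Total mass lost = 367 Gt/yr × 69 yr = 2.532×10^4 Gt = 2.532×10^16 kg.
ρ_w = 1028 kg m⁻³, so water volume = 2.532×10^16 / 1028 = 2.463×10^13 m³.
Δh = 2.463×10^13 / 3.61×10^14 = 0.0682 m = 6.82 cm.

≈ 6.82 cm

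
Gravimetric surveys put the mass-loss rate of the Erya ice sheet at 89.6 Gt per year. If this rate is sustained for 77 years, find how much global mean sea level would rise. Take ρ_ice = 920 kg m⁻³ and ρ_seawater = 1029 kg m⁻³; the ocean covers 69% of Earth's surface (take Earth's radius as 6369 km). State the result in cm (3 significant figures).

≈ 1.91 cm

Total mass lost = 89.6 Gt/yr × 77 yr = 6899 Gt = 6.899×10^15 kg.
ρ_w = 1029 kg m⁻³, so water volume = 6.899×10^15 / 1029 = 6.705×10^12 m³.
Δh = 6.705×10^12 / 3.52×10^14 = 0.0191 m = 1.91 cm.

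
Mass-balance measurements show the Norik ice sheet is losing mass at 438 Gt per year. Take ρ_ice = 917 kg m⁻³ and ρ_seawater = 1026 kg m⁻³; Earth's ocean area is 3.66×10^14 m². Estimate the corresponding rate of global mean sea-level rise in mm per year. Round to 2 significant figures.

≈ 1.2 mm/yr

ρ_w = 1026 kg m⁻³. Annual water volume added = 438 Gt / ρ_w = 4.380×10^14 kg / 1026 kg m⁻³ = 4.269×10^11 m³.
Δh per year = 4.269×10^11 / 3.66×10^14 = 1.17×10^-3 m = 1.2 mm.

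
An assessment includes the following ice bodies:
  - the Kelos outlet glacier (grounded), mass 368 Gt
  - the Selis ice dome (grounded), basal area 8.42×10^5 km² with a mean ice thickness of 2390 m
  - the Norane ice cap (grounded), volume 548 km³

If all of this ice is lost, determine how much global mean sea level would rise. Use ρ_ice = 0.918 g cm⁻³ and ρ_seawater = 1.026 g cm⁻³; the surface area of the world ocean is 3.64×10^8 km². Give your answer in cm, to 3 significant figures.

Kelos: 368 Gt = 3.680×10^14 kg; dividing by ρ_w = 1.026 g cm⁻³ = 1026 kg m⁻³ gives 3.587×10^11 m³ of water.
Selis: ice volume = 8.42×10^5 km² × 2390 m = 2.012×10^6 km³; 2.012×10^6 × (918/1026) = 1.801×10^6 km³ of water.
Norane: 548 km³ × (918/1026) = 490.3 km³ of water.
Total added water ≈ 1.801×10^15 m³ over 3.64×10^14 m² → Δh = 4.95 m = 495 cm.

≈ 495 cm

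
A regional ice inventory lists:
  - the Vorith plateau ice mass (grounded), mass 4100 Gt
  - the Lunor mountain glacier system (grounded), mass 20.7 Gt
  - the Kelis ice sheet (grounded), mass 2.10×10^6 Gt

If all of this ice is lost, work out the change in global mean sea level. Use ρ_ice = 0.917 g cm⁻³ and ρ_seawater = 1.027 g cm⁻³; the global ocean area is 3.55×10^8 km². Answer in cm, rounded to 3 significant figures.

≈ 577 cm

Vorith: 4100 Gt = 4.100×10^15 kg; dividing by ρ_w = 1.027 g cm⁻³ = 1027 kg m⁻³ gives 3.992×10^12 m³ of water.
Lunor: 20.7 Gt = 2.070×10^13 kg; dividing by ρ_w = 1027 kg m⁻³ gives 2.016×10^10 m³ of water.
Kelis: 2.10×10^6 Gt = 2.100×10^18 kg; dividing by ρ_w = 1027 kg m⁻³ gives 2.045×10^15 m³ of water.
Total added water ≈ 2.049×10^15 m³ over 3.55×10^14 m² → Δh = 5.77 m = 577 cm.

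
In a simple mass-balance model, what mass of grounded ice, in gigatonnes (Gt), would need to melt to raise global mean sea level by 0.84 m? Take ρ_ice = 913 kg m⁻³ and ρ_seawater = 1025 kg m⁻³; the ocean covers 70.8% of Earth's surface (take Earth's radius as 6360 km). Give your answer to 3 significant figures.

≈ 3.10×10^5 Gt

Required water volume = Δh × A = 0.84 m × 3.60×10^14 m² = 3.023×10^14 m³.
ρ_w = 1025 kg m⁻³, so the mass of water = 3.023×10^14 m³ × 1025 kg m⁻³ = 3.099×10^17 kg = 3.10×10^5 Gt (and the same mass of ice, by conservation).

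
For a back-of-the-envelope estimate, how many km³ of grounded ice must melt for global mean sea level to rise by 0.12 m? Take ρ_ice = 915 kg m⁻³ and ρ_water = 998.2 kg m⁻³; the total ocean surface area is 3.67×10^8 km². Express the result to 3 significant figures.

≈ 4.80×10^4 km³

Required water volume = Δh × A = 0.12 m × 3.67×10^14 m² = 4.404×10^13 m³ = 4.404×10^4 km³.
Ice volume = water volume × ρ_w/ρ_ice = 4.404×10^4 × 998.2/915 = 4.80×10^4 km³.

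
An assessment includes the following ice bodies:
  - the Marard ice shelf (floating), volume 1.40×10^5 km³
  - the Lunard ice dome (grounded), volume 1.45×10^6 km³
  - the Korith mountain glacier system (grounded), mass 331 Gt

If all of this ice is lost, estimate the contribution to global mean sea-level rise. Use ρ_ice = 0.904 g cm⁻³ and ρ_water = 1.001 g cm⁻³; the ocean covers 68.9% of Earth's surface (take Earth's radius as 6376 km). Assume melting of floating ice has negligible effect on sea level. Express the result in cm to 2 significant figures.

≈ 370 cm

The Marard ice shelf is floating and already displaces its own weight of water, so its melt adds essentially nothing to sea level.
Lunard: 1.45×10^6 km³ × (904/1001) = 1.309×10^6 km³ of water.
Korith: 331 Gt = 3.310×10^14 kg; dividing by ρ_w = 1.001 g cm⁻³ = 1001 kg m⁻³ gives 3.307×10^11 m³ of water.
Total added water ≈ 1.310×10^15 m³ over 3.52×10^14 m² → Δh = 3.72 m = 370 cm.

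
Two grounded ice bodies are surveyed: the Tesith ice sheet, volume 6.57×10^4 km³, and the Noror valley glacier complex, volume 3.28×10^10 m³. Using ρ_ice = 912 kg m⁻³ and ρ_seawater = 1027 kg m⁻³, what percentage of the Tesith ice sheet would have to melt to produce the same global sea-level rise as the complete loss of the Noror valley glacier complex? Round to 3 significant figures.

Equal sea-level rise means equal mass of meltwater, i.e. equal mass of ice lost.
Ice mass of Noror: 2.991×10^13 kg; ice mass of Tesith: 5.992×10^16 kg.
Fraction required = 2.991×10^13 / 5.992×10^16 = 4.99×10^-4 → 0.0499 %.

≈ 0.0499 %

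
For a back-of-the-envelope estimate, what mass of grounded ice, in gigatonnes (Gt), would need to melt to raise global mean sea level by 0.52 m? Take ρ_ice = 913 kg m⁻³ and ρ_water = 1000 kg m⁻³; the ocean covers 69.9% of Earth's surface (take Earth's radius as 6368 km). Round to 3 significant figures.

Required water volume = Δh × A = 0.52 m × 3.56×10^14 m² = 1.852×10^14 m³.
ρ_w = 1000 kg m⁻³, so the mass of water = 1.852×10^14 m³ × 1000 kg m⁻³ = 1.852×10^17 kg = 1.85×10^5 Gt (and the same mass of ice, by conservation).

≈ 1.85×10^5 Gt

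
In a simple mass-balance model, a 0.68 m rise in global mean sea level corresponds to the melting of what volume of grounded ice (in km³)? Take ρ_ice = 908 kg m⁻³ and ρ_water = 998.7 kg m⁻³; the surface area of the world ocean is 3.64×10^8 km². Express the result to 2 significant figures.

Required water volume = Δh × A = 0.68 m × 3.64×10^14 m² = 2.475×10^14 m³ = 2.475×10^5 km³.
Ice volume = water volume × ρ_w/ρ_ice = 2.475×10^5 × 998.7/908 = 2.7×10^5 km³.

≈ 2.7×10^5 km³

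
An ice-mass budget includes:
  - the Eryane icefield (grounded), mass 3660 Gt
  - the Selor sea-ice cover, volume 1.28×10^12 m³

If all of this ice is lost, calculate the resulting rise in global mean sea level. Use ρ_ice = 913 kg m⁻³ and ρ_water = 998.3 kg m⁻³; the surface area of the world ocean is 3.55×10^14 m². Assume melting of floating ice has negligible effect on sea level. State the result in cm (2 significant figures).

≈ 1.0 cm

Eryane: 3660 Gt = 3.660×10^15 kg; dividing by ρ_w = 998.3 kg m⁻³ gives 3.666×10^12 m³ of water.
The Selor sea-ice cover is floating and already displaces its own weight of water, so its melt adds essentially nothing to sea level.
Total added water ≈ 3.666×10^12 m³ over 3.55×10^14 m² → Δh = 0.0103 m = 1.0 cm.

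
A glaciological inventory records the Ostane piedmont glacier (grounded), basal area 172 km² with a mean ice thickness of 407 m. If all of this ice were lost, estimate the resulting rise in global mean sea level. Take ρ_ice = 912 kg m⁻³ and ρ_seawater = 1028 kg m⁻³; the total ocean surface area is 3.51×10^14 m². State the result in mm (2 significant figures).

≈ 0.18 mm

Ostane: ice volume = 172 km² × 407 m = 70.00 km³; 70.00 × (912/1028) = 62.10 km³ of water.
Spread over 3.51×10^14 m² of ocean, Δh = 6.210×10^10 / 3.51×10^14 = 1.77×10^-4 m = 0.18 mm.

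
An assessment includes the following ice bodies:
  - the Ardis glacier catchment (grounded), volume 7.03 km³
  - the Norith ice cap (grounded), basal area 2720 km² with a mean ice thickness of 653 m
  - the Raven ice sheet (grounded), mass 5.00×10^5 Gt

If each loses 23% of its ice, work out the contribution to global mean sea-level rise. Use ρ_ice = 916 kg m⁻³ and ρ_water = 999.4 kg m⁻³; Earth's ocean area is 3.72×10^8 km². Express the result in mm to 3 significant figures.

≈ 310 mm

Ardis: 0.23 × 7.03 km³ × (916/999.4) = 1.482 km³ of water.
Norith: ice volume = 2720 km² × 653 m = 1776 km³; 0.23 × 1776 × (916/999.4) = 374.4 km³ of water.
Raven: 0.23 × 5.00×10^5 Gt = 1.150×10^17 kg; dividing by ρ_w = 999.4 kg m⁻³ gives 1.151×10^14 m³ of water.
Total added water ≈ 1.154×10^14 m³ over 3.72×10^14 m² → Δh = 0.310 m = 310 mm.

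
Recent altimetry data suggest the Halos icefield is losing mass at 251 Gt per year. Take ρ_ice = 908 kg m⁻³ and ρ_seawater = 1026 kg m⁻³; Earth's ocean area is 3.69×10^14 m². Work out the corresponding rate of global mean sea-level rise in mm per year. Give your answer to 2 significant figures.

≈ 0.66 mm/yr

ρ_w = 1026 kg m⁻³. Annual water volume added = 251 Gt / ρ_w = 2.510×10^14 kg / 1026 kg m⁻³ = 2.446×10^11 m³.
Δh per year = 2.446×10^11 / 3.69×10^14 = 6.63×10^-4 m = 0.66 mm.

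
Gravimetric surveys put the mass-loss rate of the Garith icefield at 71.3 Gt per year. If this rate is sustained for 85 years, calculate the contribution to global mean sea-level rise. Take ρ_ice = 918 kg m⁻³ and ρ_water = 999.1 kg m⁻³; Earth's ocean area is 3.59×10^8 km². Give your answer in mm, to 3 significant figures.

≈ 16.9 mm

Total mass lost = 71.3 Gt/yr × 85 yr = 6060 Gt = 6.060×10^15 kg.
ρ_w = 999.1 kg m⁻³, so water volume = 6.060×10^15 / 999.1 = 6.066×10^12 m³.
Δh = 6.066×10^12 / 3.59×10^14 = 0.0169 m = 16.9 mm.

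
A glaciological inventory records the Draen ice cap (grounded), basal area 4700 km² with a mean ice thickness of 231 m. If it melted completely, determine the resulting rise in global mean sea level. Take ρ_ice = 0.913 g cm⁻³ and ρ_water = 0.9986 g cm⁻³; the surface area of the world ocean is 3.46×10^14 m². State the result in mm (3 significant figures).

Draen: ice volume = 4700 km² × 231 m = 1086 km³; 1086 × (913/998.6) = 992.6 km³ of water.
Spread over 3.46×10^14 m² of ocean, Δh = 9.926×10^11 / 3.46×10^14 = 2.87×10^-3 m = 2.87 mm.

≈ 2.87 mm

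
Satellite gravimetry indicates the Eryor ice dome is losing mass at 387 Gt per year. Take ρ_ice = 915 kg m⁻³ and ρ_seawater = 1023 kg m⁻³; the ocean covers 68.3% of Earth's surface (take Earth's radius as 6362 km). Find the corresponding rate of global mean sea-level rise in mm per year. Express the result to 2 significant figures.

ρ_w = 1023 kg m⁻³. Annual water volume added = 387 Gt / ρ_w = 3.870×10^14 kg / 1023 kg m⁻³ = 3.783×10^11 m³.
Δh per year = 3.783×10^11 / 3.47×10^14 = 1.09×10^-3 m = 1.1 mm.

≈ 1.1 mm/yr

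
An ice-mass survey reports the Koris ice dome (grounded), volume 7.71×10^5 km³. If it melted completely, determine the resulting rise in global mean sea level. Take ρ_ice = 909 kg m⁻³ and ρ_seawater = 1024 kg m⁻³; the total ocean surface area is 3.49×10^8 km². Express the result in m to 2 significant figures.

Koris: 7.71×10^5 km³ × (909/1024) = 6.844×10^5 km³ of water.
Spread over 3.49×10^14 m² of ocean, Δh = 6.844×10^14 / 3.49×10^14 = 1.96 m.

≈ 2.0 m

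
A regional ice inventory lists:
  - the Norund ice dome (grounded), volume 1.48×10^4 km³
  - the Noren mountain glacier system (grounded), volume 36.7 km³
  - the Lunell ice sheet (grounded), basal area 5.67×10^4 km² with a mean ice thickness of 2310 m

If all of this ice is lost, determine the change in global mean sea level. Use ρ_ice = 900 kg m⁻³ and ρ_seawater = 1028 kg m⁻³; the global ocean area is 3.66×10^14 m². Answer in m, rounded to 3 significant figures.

≈ 0.349 m

Norund: 1.48×10^4 km³ × (900/1028) = 1.296×10^4 km³ of water.
Noren: 36.7 km³ × (900/1028) = 32.13 km³ of water.
Lunell: ice volume = 5.67×10^4 km² × 2310 m = 1.310×10^5 km³; 1.310×10^5 × (900/1028) = 1.147×10^5 km³ of water.
Total added water ≈ 1.277×10^14 m³ over 3.66×10^14 m² → Δh = 0.349 m.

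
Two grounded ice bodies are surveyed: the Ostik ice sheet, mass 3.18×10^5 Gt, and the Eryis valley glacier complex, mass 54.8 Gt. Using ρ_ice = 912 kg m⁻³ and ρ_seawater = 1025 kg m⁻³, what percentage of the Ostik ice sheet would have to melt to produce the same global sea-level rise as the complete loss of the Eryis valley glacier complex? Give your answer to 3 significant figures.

≈ 0.0172 %

Equal sea-level rise means equal mass of meltwater, i.e. equal mass of ice lost.
Ice mass of Eryis: 5.480×10^13 kg; ice mass of Ostik: 3.180×10^17 kg.
Fraction required = 5.480×10^13 / 3.180×10^17 = 1.72×10^-4 → 0.0172 %.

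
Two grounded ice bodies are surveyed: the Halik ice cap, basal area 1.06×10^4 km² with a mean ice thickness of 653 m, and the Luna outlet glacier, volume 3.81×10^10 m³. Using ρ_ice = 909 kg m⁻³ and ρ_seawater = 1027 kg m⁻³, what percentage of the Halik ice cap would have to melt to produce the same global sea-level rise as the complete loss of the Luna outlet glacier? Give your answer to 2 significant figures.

Equal sea-level rise means equal mass of meltwater, i.e. equal mass of ice lost.
Ice mass of Luna: 3.463×10^13 kg; ice mass of Halik: 6.292×10^15 kg.
Fraction required = 3.463×10^13 / 6.292×10^15 = 5.50×10^-3 → 0.55 %.

≈ 0.55 %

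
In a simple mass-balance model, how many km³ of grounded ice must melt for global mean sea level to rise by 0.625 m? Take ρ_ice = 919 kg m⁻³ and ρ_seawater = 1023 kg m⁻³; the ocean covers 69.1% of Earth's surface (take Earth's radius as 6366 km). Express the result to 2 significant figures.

≈ 2.4×10^5 km³

Required water volume = Δh × A = 0.625 m × 3.52×10^14 m² = 2.199×10^14 m³ = 2.199×10^5 km³.
Ice volume = water volume × ρ_w/ρ_ice = 2.199×10^5 × 1023/919 = 2.4×10^5 km³.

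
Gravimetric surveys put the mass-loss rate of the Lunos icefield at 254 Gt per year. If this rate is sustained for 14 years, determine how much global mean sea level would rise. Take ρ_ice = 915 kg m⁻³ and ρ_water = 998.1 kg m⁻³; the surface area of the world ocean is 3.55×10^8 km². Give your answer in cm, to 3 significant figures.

≈ 1.00 cm

Total mass lost = 254 Gt/yr × 14 yr = 3556 Gt = 3.556×10^15 kg.
ρ_w = 998.1 kg m⁻³, so water volume = 3.556×10^15 / 998.1 = 3.563×10^12 m³.
Δh = 3.563×10^12 / 3.55×10^14 = 0.0100 m = 1.00 cm.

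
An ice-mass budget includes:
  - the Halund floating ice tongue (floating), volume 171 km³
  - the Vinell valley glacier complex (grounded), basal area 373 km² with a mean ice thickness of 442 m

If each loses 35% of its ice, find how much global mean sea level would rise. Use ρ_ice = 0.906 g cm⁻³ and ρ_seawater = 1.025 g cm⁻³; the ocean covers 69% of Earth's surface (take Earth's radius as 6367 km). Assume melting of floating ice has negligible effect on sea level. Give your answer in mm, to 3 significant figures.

≈ 0.145 mm

The Halund floating ice tongue is floating and already displaces its own weight of water, so its melt adds essentially nothing to sea level.
Vinell: ice volume = 373 km² × 442 m = 164.9 km³; 0.35 × 164.9 × (906/1025) = 51.00 km³ of water.
Total added water ≈ 5.100×10^10 m³ over 3.52×10^14 m² → Δh = 1.45×10^-4 m = 0.145 mm.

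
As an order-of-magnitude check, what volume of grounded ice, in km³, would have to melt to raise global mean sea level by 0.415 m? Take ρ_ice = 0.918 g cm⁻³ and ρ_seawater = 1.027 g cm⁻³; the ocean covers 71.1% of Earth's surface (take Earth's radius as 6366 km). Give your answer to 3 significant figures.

Required water volume = Δh × A = 0.415 m × 3.62×10^14 m² = 1.503×10^14 m³ = 1.503×10^5 km³.
Ice volume = water volume × ρ_w/ρ_ice = 1.503×10^5 × 1027/918 = 1.68×10^5 km³.

≈ 1.68×10^5 km³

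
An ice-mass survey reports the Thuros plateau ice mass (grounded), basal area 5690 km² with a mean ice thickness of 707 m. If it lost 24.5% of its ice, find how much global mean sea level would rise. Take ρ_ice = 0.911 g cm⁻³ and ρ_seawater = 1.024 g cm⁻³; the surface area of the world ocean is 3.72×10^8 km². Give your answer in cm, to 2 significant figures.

Thuros: ice volume = 5690 km² × 707 m = 4023 km³; 0.245 × 4023 × (911/1024) = 876.8 km³ of water.
Spread over 3.72×10^14 m² of ocean, Δh = 8.768×10^11 / 3.72×10^14 = 2.36×10^-3 m = 0.24 cm.

≈ 0.24 cm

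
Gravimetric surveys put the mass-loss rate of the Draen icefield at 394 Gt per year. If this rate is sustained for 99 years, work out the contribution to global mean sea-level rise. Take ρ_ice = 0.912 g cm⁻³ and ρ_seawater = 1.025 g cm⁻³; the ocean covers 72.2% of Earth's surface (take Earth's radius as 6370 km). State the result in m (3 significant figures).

≈ 0.103 m

Total mass lost = 394 Gt/yr × 99 yr = 3.901×10^4 Gt = 3.901×10^16 kg.
ρ_w = 1.025 g cm⁻³ = 1025 kg m⁻³, so water volume = 3.901×10^16 / 1025 = 3.805×10^13 m³.
Δh = 3.805×10^13 / 3.68×10^14 = 0.103 m.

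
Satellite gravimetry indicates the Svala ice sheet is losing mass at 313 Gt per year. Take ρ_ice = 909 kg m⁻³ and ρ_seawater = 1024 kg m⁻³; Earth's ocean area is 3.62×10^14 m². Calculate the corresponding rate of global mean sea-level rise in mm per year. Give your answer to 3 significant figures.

ρ_w = 1024 kg m⁻³. Annual water volume added = 313 Gt / ρ_w = 3.130×10^14 kg / 1024 kg m⁻³ = 3.057×10^11 m³.
Δh per year = 3.057×10^11 / 3.62×10^14 = 8.44×10^-4 m = 0.844 mm.

≈ 0.844 mm/yr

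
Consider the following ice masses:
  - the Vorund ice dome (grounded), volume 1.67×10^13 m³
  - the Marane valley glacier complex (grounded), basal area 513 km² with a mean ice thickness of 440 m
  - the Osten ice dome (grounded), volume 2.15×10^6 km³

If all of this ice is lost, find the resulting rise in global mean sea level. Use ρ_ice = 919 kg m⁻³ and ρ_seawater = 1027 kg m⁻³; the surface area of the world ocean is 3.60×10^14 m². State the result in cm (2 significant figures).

Vorund: 1.67×10^13 m³ × (919/1027) = 1.494×10^13 m³ of water.
Marane: ice volume = 513 km² × 440 m = 225.7 km³; 225.7 × (919/1027) = 202.0 km³ of water.
Osten: 2.15×10^6 km³ × (919/1027) = 1.924×10^6 km³ of water.
Total added water ≈ 1.939×10^15 m³ over 3.60×10^14 m² → Δh = 5.39 m = 540 cm.

≈ 540 cm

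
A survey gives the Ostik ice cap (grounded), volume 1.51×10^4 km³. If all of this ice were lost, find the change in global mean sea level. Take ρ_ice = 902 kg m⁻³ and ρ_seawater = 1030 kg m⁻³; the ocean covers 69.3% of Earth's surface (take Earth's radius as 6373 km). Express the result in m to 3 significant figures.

≈ 0.0374 m

Ostik: 1.51×10^4 km³ × (902/1030) = 1.322×10^4 km³ of water.
Spread over 3.54×10^14 m² of ocean, Δh = 1.322×10^13 / 3.54×10^14 = 0.0374 m.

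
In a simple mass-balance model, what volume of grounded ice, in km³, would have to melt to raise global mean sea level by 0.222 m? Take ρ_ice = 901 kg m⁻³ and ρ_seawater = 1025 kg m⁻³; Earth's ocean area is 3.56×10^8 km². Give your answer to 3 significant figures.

≈ 8.99×10^4 km³

Required water volume = Δh × A = 0.222 m × 3.56×10^14 m² = 7.903×10^13 m³ = 7.903×10^4 km³.
Ice volume = water volume × ρ_w/ρ_ice = 7.903×10^4 × 1025/901 = 8.99×10^4 km³.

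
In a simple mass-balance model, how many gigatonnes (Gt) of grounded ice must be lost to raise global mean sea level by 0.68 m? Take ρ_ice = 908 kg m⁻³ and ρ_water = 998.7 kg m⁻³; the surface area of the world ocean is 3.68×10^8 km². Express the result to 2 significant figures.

≈ 2.5×10^5 Gt

Required water volume = Δh × A = 0.68 m × 3.68×10^14 m² = 2.502×10^14 m³.
ρ_w = 998.7 kg m⁻³, so the mass of water = 2.502×10^14 m³ × 998.7 kg m⁻³ = 2.499×10^17 kg = 2.5×10^5 Gt (and the same mass of ice, by conservation).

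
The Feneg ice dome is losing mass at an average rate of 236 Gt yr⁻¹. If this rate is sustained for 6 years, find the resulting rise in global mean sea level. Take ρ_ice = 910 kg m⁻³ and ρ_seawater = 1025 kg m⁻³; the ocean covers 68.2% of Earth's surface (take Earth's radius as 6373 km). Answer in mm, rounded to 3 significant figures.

≈ 3.97 mm

Total mass lost = 236 Gt/yr × 6 yr = 1416 Gt = 1.416×10^15 kg.
ρ_w = 1025 kg m⁻³, so water volume = 1.416×10^15 / 1025 = 1.381×10^12 m³.
Δh = 1.381×10^12 / 3.48×10^14 = 3.97×10^-3 m = 3.97 mm.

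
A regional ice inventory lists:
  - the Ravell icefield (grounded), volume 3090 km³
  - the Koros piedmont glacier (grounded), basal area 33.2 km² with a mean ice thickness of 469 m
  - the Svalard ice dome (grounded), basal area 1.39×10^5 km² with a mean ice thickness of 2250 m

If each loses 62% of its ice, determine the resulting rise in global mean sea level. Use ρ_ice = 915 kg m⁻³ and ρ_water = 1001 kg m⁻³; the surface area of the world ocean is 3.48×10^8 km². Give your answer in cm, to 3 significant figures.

≈ 51.4 cm

Ravell: 0.62 × 3090 km³ × (915/1001) = 1751 km³ of water.
Koros: ice volume = 33.2 km² × 469 m = 15.57 km³; 0.62 × 15.57 × (915/1001) = 8.824 km³ of water.
Svalard: ice volume = 1.39×10^5 km² × 2250 m = 3.128×10^5 km³; 0.62 × 3.128×10^5 × (915/1001) = 1.772×10^5 km³ of water.
Total added water ≈ 1.790×10^14 m³ over 3.48×10^14 m² → Δh = 0.514 m = 51.4 cm.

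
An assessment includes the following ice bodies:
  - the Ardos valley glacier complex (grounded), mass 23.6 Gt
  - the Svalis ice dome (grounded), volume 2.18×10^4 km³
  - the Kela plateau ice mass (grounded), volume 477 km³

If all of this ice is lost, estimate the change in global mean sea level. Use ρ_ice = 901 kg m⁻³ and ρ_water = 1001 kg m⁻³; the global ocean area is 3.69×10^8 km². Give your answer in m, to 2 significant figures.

≈ 0.054 m

Ardos: 23.6 Gt = 2.360×10^13 kg; dividing by ρ_w = 1001 kg m⁻³ gives 2.358×10^10 m³ of water.
Svalis: 2.18×10^4 km³ × (901/1001) = 1.962×10^4 km³ of water.
Kela: 477 km³ × (901/1001) = 429.3 km³ of water.
Total added water ≈ 2.008×10^13 m³ over 3.69×10^14 m² → Δh = 0.0544 m.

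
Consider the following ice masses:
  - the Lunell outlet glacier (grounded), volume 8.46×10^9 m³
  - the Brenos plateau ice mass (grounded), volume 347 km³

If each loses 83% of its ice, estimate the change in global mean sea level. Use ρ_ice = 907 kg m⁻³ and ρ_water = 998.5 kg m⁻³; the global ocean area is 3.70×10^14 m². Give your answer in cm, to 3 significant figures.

Lunell: 0.83 × 8.46×10^9 m³ × (907/998.5) = 6.378×10^9 m³ of water.
Brenos: 0.83 × 347 km³ × (907/998.5) = 261.6 km³ of water.
Total added water ≈ 2.680×10^11 m³ over 3.70×10^14 m² → Δh = 7.24×10^-4 m = 0.0724 cm.

≈ 0.0724 cm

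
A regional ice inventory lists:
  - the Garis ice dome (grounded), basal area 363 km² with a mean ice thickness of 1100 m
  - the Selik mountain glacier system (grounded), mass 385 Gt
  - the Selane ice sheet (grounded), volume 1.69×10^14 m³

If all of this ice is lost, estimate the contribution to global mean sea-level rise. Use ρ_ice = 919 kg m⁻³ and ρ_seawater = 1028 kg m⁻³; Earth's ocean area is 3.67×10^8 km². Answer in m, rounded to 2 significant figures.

≈ 0.41 m

Garis: ice volume = 363 km² × 1100 m = 399.3 km³; 399.3 × (919/1028) = 357.0 km³ of water.
Selik: 385 Gt = 3.850×10^14 kg; dividing by ρ_w = 1028 kg m⁻³ gives 3.745×10^11 m³ of water.
Selane: 1.69×10^14 m³ × (919/1028) = 1.511×10^14 m³ of water.
Total added water ≈ 1.518×10^14 m³ over 3.67×10^14 m² → Δh = 0.414 m.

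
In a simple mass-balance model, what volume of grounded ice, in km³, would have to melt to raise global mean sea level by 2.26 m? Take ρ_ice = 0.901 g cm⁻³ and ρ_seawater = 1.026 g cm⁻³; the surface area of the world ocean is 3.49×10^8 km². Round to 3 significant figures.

≈ 8.98×10^5 km³

Required water volume = Δh × A = 2.26 m × 3.49×10^14 m² = 7.887×10^14 m³ = 7.887×10^5 km³.
Ice volume = water volume × ρ_w/ρ_ice = 7.887×10^5 × 1026/901 = 8.98×10^5 km³.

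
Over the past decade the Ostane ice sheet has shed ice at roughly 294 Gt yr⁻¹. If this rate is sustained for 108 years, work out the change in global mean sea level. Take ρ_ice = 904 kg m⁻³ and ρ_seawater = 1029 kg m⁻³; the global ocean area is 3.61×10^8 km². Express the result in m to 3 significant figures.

Total mass lost = 294 Gt/yr × 108 yr = 3.175×10^4 Gt = 3.175×10^16 kg.
ρ_w = 1029 kg m⁻³, so water volume = 3.175×10^16 / 1029 = 3.086×10^13 m³.
Δh = 3.086×10^13 / 3.61×10^14 = 0.0855 m.

≈ 0.0855 m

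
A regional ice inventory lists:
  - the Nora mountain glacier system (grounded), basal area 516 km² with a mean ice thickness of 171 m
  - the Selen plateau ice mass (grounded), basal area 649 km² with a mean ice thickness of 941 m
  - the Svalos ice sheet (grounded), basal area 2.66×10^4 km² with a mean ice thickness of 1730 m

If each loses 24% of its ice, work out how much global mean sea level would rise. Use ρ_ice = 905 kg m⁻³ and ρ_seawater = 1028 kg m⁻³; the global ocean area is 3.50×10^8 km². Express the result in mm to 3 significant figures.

Nora: ice volume = 516 km² × 171 m = 88.24 km³; 0.24 × 88.24 × (905/1028) = 18.64 km³ of water.
Selen: ice volume = 649 km² × 941 m = 610.7 km³; 0.24 × 610.7 × (905/1028) = 129.0 km³ of water.
Svalos: ice volume = 2.66×10^4 km² × 1730 m = 4.602×10^4 km³; 0.24 × 4.602×10^4 × (905/1028) = 9723 km³ of water.
Total added water ≈ 9.871×10^12 m³ over 3.50×10^14 m² → Δh = 0.0282 m = 28.2 mm.

≈ 28.2 mm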